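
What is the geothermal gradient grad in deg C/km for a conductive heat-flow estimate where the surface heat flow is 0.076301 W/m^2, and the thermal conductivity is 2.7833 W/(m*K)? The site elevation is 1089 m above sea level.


grad = q * 1000 / k
grad = 0.076301 * 1000 / 2.7833
grad = 27.414 deg C/km


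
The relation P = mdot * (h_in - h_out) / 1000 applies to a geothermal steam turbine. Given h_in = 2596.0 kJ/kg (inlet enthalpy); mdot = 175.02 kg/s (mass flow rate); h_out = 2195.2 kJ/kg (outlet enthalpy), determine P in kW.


P = mdot * (h_in - h_out) / 1000
P = 175.02 * (2596.0 - 2195.2) / 1000
P = 70.14802 MW
Convert: 70.14802 MW * 1000.0 = 70148 kW
P = 70148 kW


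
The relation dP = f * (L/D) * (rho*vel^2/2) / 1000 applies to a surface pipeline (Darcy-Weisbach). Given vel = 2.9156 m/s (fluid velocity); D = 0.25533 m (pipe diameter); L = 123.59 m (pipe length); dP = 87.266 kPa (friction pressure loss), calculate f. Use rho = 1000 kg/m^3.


f = dP*1000 / ((L/D)*(rho*vel^2/2))
f = 87.266*1000 / ((123.59/0.25533)*(1000*2.9156^2/2))
f = 0.042417


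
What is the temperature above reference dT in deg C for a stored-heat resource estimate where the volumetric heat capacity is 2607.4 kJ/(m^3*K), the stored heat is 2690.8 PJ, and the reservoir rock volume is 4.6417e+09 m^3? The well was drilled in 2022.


dT = Q_s * 1e12 / (Vr * rhoc)
dT = 2690.8 * 1e12 / (4.6417e+09 * 2607.4)
dT = 222.3293 K
Convert (temperature difference, 1 K = 1 deg C): 222.3293 K = 222.3293 deg C
dT = 222.33 deg C


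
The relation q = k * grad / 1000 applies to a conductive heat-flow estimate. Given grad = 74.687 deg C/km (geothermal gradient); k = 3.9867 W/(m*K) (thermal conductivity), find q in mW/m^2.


q = k * grad / 1000
q = 3.9867 * 74.687 / 1000
q = 0.2977547 W/m^2
Convert: 0.2977547 W/m^2 * 1000.0 = 297.75 mW/m^2
q = 297.75 mW/m^2


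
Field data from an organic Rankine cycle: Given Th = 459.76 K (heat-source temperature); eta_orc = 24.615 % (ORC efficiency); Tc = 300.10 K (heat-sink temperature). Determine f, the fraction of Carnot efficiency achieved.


f = (eta_orc/100) / (1 - Tc/Th)
f = (24.615/100) / (1 - 300.10/459.76)
f = 0.70882


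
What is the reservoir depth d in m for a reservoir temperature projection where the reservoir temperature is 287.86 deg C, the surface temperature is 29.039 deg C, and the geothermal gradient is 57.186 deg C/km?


d = (T_res - T_surf) / grad * 1000
d = (287.86 - 29.039) / 57.186 * 1000
d = 4526.0 m


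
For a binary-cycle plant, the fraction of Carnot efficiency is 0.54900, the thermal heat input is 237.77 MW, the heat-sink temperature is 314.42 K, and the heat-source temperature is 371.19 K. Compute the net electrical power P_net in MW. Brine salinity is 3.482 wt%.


Step 1: eta = (1 - Tc/Th)*f = (1 - 314.42/371.19)*0.549 = 0.08396436
Step 2: P_net = eta * Q_in = 0.08396436 * 237.77 = 19.964 MW
P_net = 19.964 MW


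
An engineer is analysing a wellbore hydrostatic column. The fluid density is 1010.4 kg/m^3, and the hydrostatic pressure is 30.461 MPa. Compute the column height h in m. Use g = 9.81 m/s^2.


h = P * 1e6 / (g * rho)
h = 30.461 * 1e6 / (9.81 * 1010.4)
h = 3073.1 m


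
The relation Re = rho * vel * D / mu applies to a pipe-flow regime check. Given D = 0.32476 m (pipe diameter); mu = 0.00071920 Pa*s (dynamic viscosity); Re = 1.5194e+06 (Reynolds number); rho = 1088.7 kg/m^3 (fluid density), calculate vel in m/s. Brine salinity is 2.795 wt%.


vel = Re * mu / (rho * D)
vel = 1.5194e+06 * 0.00071920 / (1088.7 * 0.32476)
vel = 3.0907 m/s


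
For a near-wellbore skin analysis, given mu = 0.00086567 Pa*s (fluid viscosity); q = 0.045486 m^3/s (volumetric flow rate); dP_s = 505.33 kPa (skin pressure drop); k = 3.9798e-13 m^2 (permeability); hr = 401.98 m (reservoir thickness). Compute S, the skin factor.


S = dP_s * 1000 * 2*pi*k*hr / (q*mu)
S = 505.33 * 1000 * 2*pi*3.9798e-13*401.98 / (0.045486*0.00086567)
S = 12.900


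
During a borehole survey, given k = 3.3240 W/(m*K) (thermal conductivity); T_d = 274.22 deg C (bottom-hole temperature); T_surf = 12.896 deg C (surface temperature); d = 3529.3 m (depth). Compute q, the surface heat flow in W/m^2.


Step 1: grad = (T_d - T_surf)/d * 1000 = (274.22 - 12.896)/3529.3 * 1000 = 74.04414 deg C/km
Step 2: q = k * grad / 1000 = 3.324 * 74.04414 / 1000 = 0.24612 W/m^2
q = 0.24612 W/m^2


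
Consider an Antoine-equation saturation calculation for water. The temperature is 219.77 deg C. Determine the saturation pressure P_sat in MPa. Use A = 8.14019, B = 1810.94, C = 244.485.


P_sat = 10^(A - B/(C + T)) / 760 * 0.101325
P_sat = 10^(8.14019 - 1810.94/(244.485 + 219.77)) / 760 * 0.101325
P_sat = 2.3139 MPa


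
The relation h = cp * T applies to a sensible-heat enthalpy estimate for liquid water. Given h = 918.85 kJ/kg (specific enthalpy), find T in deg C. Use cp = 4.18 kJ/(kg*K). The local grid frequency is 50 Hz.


T = h / cp
T = 918.85 / 4.18
T = 219.82 deg C


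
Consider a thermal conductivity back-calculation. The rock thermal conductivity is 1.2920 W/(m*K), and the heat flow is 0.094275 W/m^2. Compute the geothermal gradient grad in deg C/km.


grad = q / k * 1000
grad = 0.094275 / 1.2920 * 1000
grad = 72.968 deg C/km


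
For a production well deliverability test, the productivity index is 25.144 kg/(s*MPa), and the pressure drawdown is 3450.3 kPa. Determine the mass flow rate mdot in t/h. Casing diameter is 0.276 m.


mdot = PI * dP / 1000
mdot = 25.144 * 3450.3 / 1000
mdot = 86.75434 kg/s
Convert: 86.75434 kg/s * 3.6 = 312.32 t/h
mdot = 312.32 t/h


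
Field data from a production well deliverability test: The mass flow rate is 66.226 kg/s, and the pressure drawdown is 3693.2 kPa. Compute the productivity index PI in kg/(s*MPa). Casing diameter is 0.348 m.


PI = mdot * 1000 / dP
PI = 66.226 * 1000 / 3693.2
PI = 17.932 kg/(s*MPa)


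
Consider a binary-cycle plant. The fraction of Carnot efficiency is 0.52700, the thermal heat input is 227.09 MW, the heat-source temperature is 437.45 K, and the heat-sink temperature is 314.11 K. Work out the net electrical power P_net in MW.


Step 1: eta = (1 - Tc/Th)*f = (1 - 314.11/437.45)*0.527 = 0.1485888
Step 2: P_net = eta * Q_in = 0.1485888 * 227.09 = 33.743 MW
P_net = 33.743 MW


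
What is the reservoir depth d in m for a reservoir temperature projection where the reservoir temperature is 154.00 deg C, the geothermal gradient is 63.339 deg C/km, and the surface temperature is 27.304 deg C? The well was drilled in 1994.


d = (T_res - T_surf) / grad * 1000
d = (154.00 - 27.304) / 63.339 * 1000
d = 2000.3 m


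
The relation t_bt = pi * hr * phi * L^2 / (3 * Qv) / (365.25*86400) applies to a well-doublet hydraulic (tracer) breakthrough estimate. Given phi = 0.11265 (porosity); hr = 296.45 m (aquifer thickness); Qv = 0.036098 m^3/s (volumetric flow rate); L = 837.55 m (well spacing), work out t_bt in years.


t_bt = pi * hr * phi * L^2 / (3 * Qv) / (365.25*86400)
t_bt = pi * 296.45 * 0.11265 * 837.55^2 / (3 * 0.036098) / (365.25*86400)
t_bt = 21.535 years


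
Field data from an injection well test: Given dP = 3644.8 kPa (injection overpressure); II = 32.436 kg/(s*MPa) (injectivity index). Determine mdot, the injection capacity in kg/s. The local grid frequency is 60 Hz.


mdot = II * dP / 1000
mdot = 32.436 * 3644.8 / 1000
mdot = 118.22 kg/s


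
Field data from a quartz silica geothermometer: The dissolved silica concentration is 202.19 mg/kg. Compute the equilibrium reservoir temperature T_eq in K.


T_eq = 1309 / (5.19 - log10(SiO2)) - 273.15
T_eq = 1309 / (5.19 - log10(202.19)) - 273.15
T_eq = 180.6957 deg C
Convert to K: 180.6957 + 273.15 = 453.85 K
T_eq = 453.85 K


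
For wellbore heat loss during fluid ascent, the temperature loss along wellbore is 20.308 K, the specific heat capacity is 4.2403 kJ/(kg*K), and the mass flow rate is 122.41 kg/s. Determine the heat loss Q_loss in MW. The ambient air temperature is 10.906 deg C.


Q_loss = mdot * cp * dT
Q_loss = 122.41 * 4.2403 * 20.308
Q_loss = 10540.97 kW
Convert: 10540.97 kW * 0.001 = 10.541 MW
Q_loss = 10.541 MW


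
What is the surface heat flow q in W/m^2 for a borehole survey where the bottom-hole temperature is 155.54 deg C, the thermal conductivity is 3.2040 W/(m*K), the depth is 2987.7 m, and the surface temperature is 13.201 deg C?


Step 1: grad = (T_d - T_surf)/d * 1000 = (155.54 - 13.201)/2987.7 * 1000 = 47.64166 deg C/km
Step 2: q = k * grad / 1000 = 3.204 * 47.64166 / 1000 = 0.15264 W/m^2
q = 0.15264 W/m^2


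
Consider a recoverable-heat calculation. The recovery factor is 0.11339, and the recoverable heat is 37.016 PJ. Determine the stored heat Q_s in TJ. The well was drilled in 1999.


Q_s = Q_rec / RF
Q_s = 37.016 / 0.11339
Q_s = 326.4485 PJ
Convert: 326.4485 PJ * 1000.0 = 3.2645e+05 TJ
Q_s = 3.2645e+05 TJ


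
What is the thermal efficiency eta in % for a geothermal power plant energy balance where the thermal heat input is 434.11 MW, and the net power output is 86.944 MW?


eta = W_net / Q_in * 100
eta = 86.944 / 434.11 * 100
eta = 20.028 %


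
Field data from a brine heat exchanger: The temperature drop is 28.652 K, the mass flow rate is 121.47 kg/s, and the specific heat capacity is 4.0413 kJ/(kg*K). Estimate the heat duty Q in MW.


Q = mdot * cp * dT / 1000
Q = 121.47 * 4.0413 * 28.652 / 1000
Q = 14.065 MW


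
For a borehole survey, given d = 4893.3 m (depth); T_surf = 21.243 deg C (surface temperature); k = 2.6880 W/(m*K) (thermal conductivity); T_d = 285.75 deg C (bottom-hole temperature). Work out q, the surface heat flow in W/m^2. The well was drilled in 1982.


Step 1: grad = (T_d - T_surf)/d * 1000 = (285.75 - 21.243)/4893.3 * 1000 = 54.05493 deg C/km
Step 2: q = k * grad / 1000 = 2.688 * 54.05493 / 1000 = 0.14530 W/m^2
q = 0.14530 W/m^2


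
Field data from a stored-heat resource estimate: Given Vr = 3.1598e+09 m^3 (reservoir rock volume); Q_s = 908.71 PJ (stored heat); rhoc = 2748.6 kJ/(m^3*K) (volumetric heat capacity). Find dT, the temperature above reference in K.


dT = Q_s * 1e12 / (Vr * rhoc)
dT = 908.71 * 1e12 / (3.1598e+09 * 2748.6)
dT = 104.63 K


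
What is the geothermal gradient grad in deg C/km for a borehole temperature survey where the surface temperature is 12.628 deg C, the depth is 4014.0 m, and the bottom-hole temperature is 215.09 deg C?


grad = (T_d - T_surf) / d * 1000
grad = (215.09 - 12.628) / 4014.0 * 1000
grad = 50.439 deg C/km


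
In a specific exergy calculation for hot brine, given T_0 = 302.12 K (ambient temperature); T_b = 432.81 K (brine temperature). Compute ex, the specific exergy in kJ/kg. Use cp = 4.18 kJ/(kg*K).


ex = cp * ((T_b - T_0) - T_0 * ln(T_b/T_0))
ex = 4.18 * ((432.81 - 302.12) - 302.12 * ln(432.81/302.12))
ex = 92.318 kJ/kg


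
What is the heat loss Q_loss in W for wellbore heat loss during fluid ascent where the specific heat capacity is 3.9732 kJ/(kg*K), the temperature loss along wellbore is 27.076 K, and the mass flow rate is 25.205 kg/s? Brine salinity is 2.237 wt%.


Q_loss = mdot * cp * dT
Q_loss = 25.205 * 3.9732 * 27.076
Q_loss = 2711.513 kW
Convert: 2711.513 kW * 1000.0 = 2.7115e+06 W
Q_loss = 2.7115e+06 W


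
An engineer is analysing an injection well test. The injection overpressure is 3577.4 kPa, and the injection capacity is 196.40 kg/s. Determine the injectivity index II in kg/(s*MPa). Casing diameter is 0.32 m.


II = mdot * 1000 / dP
II = 196.40 * 1000 / 3577.4
II = 54.900 kg/(s*MPa)


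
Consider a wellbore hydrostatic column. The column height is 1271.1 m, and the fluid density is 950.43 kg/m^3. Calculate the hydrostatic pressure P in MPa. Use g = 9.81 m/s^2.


P = rho * g * h / 1e6
P = 950.43 * 9.81 * 1271.1 / 1e6
P = 11.851 MPa


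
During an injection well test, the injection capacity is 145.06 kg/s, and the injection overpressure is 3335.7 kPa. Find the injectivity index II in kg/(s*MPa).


II = mdot * 1000 / dP
II = 145.06 * 1000 / 3335.7
II = 43.487 kg/(s*MPa)


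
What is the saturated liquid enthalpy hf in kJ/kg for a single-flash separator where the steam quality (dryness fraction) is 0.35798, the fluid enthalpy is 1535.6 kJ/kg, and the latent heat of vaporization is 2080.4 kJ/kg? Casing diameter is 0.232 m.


hf = h - x * hfg
hf = 1535.6 - 0.35798 * 2080.4
hf = 790.86 kJ/kg


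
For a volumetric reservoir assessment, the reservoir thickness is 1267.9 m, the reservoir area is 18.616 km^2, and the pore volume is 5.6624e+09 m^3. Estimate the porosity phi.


phi = Vp / (A * 1e6 * hr)
phi = 5.6624e+09 / (18.616 * 1e6 * 1267.9)
phi = 0.23990


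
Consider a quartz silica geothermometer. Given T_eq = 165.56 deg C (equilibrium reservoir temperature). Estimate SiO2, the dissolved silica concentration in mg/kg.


SiO2 = 10^(5.19 - 1309/(T_eq + 273.15))
SiO2 = 10^(5.19 - 1309/(165.56 + 273.15))
SiO2 = 160.79 mg/kg


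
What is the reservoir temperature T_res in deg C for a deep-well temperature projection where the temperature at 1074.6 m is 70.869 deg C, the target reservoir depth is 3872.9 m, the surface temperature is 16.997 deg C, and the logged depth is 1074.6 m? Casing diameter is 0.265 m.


Step 1: grad = (T_d1 - T_surf)/d1 * 1000 = (70.869 - 16.997)/1074.6 * 1000 = 50.13214 deg C/km
Step 2: T_res = T_surf + grad*d2/1000 = 16.997 + 50.13214*3872.9/1000 = 211.15 deg C
T_res = 211.15 deg C


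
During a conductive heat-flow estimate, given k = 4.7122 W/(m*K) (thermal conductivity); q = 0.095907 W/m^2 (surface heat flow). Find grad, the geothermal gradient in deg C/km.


grad = q * 1000 / k
grad = 0.095907 * 1000 / 4.7122
grad = 20.353 deg C/km


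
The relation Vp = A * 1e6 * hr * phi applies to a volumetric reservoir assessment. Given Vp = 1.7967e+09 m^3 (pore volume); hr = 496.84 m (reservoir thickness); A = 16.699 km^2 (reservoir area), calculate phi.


phi = Vp / (A * 1e6 * hr)
phi = 1.7967e+09 / (16.699 * 1e6 * 496.84)
phi = 0.21656


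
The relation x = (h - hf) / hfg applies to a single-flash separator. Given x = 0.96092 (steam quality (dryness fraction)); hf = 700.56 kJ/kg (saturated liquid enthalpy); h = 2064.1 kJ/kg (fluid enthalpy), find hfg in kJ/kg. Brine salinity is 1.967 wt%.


hfg = (h - hf) / x
hfg = (2064.1 - 700.56) / 0.96092
hfg = 1419.0 kJ/kg


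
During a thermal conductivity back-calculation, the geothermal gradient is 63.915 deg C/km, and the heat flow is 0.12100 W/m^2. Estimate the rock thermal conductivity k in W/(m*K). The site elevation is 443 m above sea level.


k = q / (grad / 1000)
k = 0.12100 / (63.915 / 1000)
k = 1.8931 W/(m*K)


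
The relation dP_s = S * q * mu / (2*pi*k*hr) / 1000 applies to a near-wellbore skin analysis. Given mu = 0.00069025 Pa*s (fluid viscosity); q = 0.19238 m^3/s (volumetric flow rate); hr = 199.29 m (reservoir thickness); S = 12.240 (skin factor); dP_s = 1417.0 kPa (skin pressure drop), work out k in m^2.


k = S*q*mu / (2*pi*dP_s*1000*hr)
k = 12.240*0.19238*0.00069025 / (2*pi*1417.0*1000*199.29)
k = 9.1604e-13 m^2


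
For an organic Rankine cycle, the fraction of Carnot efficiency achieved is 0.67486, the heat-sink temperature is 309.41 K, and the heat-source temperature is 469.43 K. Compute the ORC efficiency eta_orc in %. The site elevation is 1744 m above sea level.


eta_orc = (1 - Tc/Th) * f * 100
eta_orc = (1 - 309.41/469.43) * 0.67486 * 100
eta_orc = 23.005 %


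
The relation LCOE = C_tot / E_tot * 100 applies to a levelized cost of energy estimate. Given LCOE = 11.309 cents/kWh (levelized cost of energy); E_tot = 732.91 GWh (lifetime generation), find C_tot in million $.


C_tot = LCOE / 100 * E_tot
C_tot = 11.309 / 100 * 732.91
C_tot = 82.885 million $


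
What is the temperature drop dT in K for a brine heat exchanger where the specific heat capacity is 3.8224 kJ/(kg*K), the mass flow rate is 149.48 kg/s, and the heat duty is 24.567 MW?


dT = Q * 1000 / (mdot * cp)
dT = 24.567 * 1000 / (149.48 * 3.8224)
dT = 42.996 K


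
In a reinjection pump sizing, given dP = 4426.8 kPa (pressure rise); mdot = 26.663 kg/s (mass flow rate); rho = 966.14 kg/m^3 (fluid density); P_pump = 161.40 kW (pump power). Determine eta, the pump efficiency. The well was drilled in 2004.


eta = mdot * dP / (rho * P_pump)
eta = 26.663 * 4426.8 / (966.14 * 161.40)
eta = 0.75693


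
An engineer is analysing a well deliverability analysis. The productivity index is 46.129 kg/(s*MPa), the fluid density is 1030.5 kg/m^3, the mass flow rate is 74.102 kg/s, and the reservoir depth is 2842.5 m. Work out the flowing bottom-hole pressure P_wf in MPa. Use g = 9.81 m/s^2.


Step 1: P_i = rho*g*h/1e6 = 1030.5*9.81*2842.5/1e6 = 28.73542 MPa
Step 2: P_wf = P_i - mdot/PI = 28.73542 - 74.102/46.129 = 27.129 MPa
P_wf = 27.129 MPa


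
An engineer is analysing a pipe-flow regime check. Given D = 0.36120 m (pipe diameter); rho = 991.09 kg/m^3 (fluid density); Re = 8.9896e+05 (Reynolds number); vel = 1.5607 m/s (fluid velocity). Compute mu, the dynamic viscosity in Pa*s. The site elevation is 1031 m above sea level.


mu = rho * vel * D / Re
mu = 991.09 * 1.5607 * 0.36120 / 8.9896e+05
mu = 0.00062150 Pa*s


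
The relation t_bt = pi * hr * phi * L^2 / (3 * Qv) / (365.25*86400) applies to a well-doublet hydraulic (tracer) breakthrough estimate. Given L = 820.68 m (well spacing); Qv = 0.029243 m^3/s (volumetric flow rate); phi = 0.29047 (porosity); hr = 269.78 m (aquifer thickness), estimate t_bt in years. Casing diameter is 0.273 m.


t_bt = pi * hr * phi * L^2 / (3 * Qv) / (365.25*86400)
t_bt = pi * 269.78 * 0.29047 * 820.68^2 / (3 * 0.029243) / (365.25*86400)
t_bt = 59.891 years


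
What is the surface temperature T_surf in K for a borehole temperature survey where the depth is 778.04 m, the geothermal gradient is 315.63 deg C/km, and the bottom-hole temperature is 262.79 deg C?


T_surf = T_d - grad * d / 1000
T_surf = 262.79 - 315.63 * 778.04 / 1000
T_surf = 17.21723 deg C
Convert to K: 17.21723 + 273.15 = 290.37 K
T_surf = 290.37 K


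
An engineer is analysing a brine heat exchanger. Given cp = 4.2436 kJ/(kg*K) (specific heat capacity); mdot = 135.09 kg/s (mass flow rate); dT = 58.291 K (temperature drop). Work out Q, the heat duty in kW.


Q = mdot * cp * dT / 1000
Q = 135.09 * 4.2436 * 58.291 / 1000
Q = 33.41636 MW
Convert: 33.41636 MW * 1000.0 = 33416 kW
Q = 33416 kW


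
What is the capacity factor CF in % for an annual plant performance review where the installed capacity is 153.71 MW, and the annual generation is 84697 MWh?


CF = E_a / (cap * 8760) * 100
CF = 84697 / (153.71 * 8760) * 100
CF = 6.2902 %


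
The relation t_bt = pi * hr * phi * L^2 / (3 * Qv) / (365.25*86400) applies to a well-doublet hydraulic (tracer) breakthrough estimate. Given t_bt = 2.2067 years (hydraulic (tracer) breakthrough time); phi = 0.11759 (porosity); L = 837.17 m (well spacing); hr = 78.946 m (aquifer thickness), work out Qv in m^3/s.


Qv = pi*hr*phi*L^2 / (3*t_bt*365.25*86400)
Qv = pi*78.946*0.11759*837.17^2 / (3*2.2067*365.25*86400)
Qv = 0.097838 m^3/s


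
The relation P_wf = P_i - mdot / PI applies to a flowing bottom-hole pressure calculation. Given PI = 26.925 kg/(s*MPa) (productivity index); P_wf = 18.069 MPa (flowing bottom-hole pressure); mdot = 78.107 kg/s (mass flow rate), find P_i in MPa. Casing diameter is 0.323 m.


P_i = P_wf + mdot / PI
P_i = 18.069 + 78.107 / 26.925
P_i = 20.970 MPa


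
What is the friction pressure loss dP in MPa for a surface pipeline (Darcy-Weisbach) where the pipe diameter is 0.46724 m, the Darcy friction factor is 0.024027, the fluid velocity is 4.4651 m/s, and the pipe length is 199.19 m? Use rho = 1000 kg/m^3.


dP = f * (L/D) * (rho*vel^2/2) / 1000
dP = 0.024027 * (199.19/0.46724) * (1000*4.4651^2/2) / 1000
dP = 102.1079 kPa
Convert: 102.1079 kPa * 0.001 = 0.10211 MPa
dP = 0.10211 MPa


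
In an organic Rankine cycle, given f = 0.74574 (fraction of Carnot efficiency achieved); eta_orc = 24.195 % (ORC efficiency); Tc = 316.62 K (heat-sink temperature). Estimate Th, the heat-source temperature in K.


Th = Tc / (1 - (eta_orc/100)/f)
Th = 316.62 / (1 - (24.195/100)/0.74574)
Th = 468.68 K


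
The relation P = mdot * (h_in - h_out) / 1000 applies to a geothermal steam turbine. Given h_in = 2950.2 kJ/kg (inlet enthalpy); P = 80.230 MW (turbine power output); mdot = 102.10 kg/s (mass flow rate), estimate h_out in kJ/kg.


h_out = h_in - P * 1000 / mdot
h_out = 2950.2 - 80.230 * 1000 / 102.10
h_out = 2164.4 kJ/kg


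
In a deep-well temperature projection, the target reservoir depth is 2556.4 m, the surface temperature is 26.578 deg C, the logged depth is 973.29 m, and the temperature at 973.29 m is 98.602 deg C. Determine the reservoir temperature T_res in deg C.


Step 1: grad = (T_d1 - T_surf)/d1 * 1000 = (98.602 - 26.578)/973.29 * 1000 = 74.00055 deg C/km
Step 2: T_res = T_surf + grad*d2/1000 = 26.578 + 74.00055*2556.4/1000 = 215.75 deg C
T_res = 215.75 deg C


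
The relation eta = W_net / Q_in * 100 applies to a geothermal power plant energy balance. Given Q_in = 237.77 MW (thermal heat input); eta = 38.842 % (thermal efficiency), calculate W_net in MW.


W_net = eta / 100 * Q_in
W_net = 38.842 / 100 * 237.77
W_net = 92.355 MW


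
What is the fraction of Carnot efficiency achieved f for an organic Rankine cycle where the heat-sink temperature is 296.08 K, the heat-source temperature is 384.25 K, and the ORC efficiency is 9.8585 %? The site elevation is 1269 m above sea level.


f = (eta_orc/100) / (1 - Tc/Th)
f = (9.8585/100) / (1 - 296.08/384.25)
f = 0.42964


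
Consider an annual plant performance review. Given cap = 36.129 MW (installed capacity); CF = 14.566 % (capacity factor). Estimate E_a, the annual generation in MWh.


E_a = CF / 100 * cap * 8760
E_a = 14.566 / 100 * 36.129 * 8760
E_a = 46100 MWh


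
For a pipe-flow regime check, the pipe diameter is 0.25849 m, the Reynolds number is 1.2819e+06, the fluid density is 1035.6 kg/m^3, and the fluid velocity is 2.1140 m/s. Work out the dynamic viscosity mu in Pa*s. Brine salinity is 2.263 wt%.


mu = rho * vel * D / Re
mu = 1035.6 * 2.1140 * 0.25849 / 1.2819e+06
mu = 0.00044146 Pa*s


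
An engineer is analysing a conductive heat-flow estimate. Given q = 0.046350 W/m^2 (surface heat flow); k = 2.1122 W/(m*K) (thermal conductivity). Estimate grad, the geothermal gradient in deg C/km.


grad = q * 1000 / k
grad = 0.046350 * 1000 / 2.1122
grad = 21.944 deg C/km


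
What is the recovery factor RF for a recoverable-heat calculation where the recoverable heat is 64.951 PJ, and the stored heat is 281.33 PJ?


RF = Q_rec / Q_s
RF = 64.951 / 281.33
RF = 0.23087


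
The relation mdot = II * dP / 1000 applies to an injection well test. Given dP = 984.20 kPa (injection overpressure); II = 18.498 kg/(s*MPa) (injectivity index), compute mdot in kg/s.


mdot = II * dP / 1000
mdot = 18.498 * 984.20 / 1000
mdot = 18.206 kg/s


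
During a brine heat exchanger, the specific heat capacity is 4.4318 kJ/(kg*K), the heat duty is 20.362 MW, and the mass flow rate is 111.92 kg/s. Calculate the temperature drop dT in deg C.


dT = Q * 1000 / (mdot * cp)
dT = 20.362 * 1000 / (111.92 * 4.4318)
dT = 41.05184 K
Convert (temperature difference, 1 K = 1 deg C): 41.05184 K = 41.05184 deg C
dT = 41.052 deg C


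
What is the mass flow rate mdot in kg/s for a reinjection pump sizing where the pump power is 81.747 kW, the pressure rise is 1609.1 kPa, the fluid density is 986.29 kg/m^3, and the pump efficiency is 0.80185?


mdot = P_pump * rho * eta / dP
mdot = 81.747 * 986.29 * 0.80185 / 1609.1
mdot = 40.178 kg/s


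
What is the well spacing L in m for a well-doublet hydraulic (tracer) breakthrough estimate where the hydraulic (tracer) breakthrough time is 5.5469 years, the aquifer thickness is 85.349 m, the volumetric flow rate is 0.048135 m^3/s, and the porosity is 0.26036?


L = sqrt(t_bt*365.25*86400*3*Qv / (pi*hr*phi))
L = sqrt(5.5469*365.25*86400*3*0.048135 / (pi*85.349*0.26036))
L = 601.74 m


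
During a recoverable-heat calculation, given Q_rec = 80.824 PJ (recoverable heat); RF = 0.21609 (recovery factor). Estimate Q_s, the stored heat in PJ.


Q_s = Q_rec / RF
Q_s = 80.824 / 0.21609
Q_s = 374.03 PJ


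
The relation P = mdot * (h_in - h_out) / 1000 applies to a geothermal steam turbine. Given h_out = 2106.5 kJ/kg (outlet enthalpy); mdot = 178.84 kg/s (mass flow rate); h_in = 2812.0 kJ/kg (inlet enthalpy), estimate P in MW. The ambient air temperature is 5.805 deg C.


P = mdot * (h_in - h_out) / 1000
P = 178.84 * (2812.0 - 2106.5) / 1000
P = 126.17 MW


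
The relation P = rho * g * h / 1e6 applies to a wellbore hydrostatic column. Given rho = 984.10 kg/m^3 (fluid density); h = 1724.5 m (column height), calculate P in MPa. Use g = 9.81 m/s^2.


P = rho * g * h / 1e6
P = 984.10 * 9.81 * 1724.5 / 1e6
P = 16.648 MPa


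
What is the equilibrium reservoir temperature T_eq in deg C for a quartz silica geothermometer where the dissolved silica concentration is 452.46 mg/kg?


T_eq = 1309 / (5.19 - log10(SiO2)) - 273.15
T_eq = 1309 / (5.19 - log10(452.46)) - 273.15
T_eq = 243.34 deg C


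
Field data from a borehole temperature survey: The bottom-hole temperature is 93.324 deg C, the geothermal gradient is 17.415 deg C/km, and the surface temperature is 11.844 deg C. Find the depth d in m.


d = (T_d - T_surf) / grad * 1000
d = (93.324 - 11.844) / 17.415 * 1000
d = 4678.7 m


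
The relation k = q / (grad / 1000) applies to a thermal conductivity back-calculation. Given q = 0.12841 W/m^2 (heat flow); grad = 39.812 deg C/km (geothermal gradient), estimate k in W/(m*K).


k = q / (grad / 1000)
k = 0.12841 / (39.812 / 1000)
k = 3.2254 W/(m*K)


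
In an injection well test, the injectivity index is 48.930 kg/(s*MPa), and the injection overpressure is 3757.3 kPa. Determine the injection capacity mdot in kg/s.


mdot = II * dP / 1000
mdot = 48.930 * 3757.3 / 1000
mdot = 183.84 kg/s


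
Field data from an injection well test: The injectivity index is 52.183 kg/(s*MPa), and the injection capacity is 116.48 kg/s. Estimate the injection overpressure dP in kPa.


dP = mdot * 1000 / II
dP = 116.48 * 1000 / 52.183
dP = 2232.1 kPa


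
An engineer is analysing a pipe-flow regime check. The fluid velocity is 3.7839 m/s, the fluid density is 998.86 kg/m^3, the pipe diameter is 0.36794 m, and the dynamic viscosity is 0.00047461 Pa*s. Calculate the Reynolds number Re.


Re = rho * vel * D / mu
Re = 998.86 * 3.7839 * 0.36794 / 0.00047461
Re = 2.9301e+06


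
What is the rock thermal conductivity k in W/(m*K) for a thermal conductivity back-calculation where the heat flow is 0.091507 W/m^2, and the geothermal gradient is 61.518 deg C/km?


k = q / (grad / 1000)
k = 0.091507 / (61.518 / 1000)
k = 1.4875 W/(m*K)


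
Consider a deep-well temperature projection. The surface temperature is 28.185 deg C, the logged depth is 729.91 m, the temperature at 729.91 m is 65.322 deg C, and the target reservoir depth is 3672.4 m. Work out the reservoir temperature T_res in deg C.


Step 1: grad = (T_d1 - T_surf)/d1 * 1000 = (65.322 - 28.185)/729.91 * 1000 = 50.87888 deg C/km
Step 2: T_res = T_surf + grad*d2/1000 = 28.185 + 50.87888*3672.4/1000 = 215.03 deg C
T_res = 215.03 deg C


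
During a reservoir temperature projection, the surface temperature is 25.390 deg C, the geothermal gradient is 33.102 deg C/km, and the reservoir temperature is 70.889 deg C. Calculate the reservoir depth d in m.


d = (T_res - T_surf) / grad * 1000
d = (70.889 - 25.390) / 33.102 * 1000
d = 1374.5 m


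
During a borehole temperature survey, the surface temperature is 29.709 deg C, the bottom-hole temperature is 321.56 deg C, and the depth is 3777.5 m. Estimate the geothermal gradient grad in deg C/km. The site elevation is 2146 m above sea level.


grad = (T_d - T_surf) / d * 1000
grad = (321.56 - 29.709) / 3777.5 * 1000
grad = 77.260 deg C/km


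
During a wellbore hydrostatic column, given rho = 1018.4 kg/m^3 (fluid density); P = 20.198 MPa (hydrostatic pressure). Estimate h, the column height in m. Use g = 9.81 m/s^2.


h = P * 1e6 / (g * rho)
h = 20.198 * 1e6 / (9.81 * 1018.4)
h = 2021.7 m


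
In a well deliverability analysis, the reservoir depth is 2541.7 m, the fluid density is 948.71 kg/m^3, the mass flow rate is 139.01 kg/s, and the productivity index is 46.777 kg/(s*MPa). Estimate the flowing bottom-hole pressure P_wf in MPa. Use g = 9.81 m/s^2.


Step 1: P_i = rho*g*h/1e6 = 948.71*9.81*2541.7/1e6 = 23.65521 MPa
Step 2: P_wf = P_i - mdot/PI = 23.65521 - 139.01/46.777 = 20.683 MPa
P_wf = 20.683 MPa


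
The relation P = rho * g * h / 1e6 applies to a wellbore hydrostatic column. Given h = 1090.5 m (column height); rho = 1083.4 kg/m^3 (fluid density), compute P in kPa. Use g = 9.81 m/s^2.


P = rho * g * h / 1e6
P = 1083.4 * 9.81 * 1090.5 / 1e6
P = 11.59000 MPa
Convert: 11.59000 MPa * 1000.0 = 11590 kPa
P = 11590 kPa


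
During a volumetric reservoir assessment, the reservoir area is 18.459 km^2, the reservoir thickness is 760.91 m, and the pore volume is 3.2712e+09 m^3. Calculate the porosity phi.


phi = Vp / (A * 1e6 * hr)
phi = 3.2712e+09 / (18.459 * 1e6 * 760.91)
phi = 0.23290


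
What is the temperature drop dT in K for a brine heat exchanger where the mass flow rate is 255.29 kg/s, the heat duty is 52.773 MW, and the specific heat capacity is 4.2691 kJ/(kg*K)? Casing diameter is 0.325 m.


dT = Q * 1000 / (mdot * cp)
dT = 52.773 * 1000 / (255.29 * 4.2691)
dT = 48.422 K


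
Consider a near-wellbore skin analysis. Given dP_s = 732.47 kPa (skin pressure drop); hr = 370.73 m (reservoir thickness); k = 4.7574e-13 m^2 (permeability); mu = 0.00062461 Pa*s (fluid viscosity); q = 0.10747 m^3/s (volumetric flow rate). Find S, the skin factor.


S = dP_s * 1000 * 2*pi*k*hr / (q*mu)
S = 732.47 * 1000 * 2*pi*4.7574e-13*370.73 / (0.10747*0.00062461)
S = 12.092


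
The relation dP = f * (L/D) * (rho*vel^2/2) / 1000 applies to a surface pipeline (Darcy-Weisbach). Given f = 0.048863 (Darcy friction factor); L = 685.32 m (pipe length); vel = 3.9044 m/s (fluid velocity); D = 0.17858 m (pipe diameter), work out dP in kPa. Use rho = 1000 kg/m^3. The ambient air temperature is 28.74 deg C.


dP = f * (L/D) * (rho*vel^2/2) / 1000
dP = 0.048863 * (685.32/0.17858) * (1000*3.9044^2/2) / 1000
dP = 1429.3 kPa


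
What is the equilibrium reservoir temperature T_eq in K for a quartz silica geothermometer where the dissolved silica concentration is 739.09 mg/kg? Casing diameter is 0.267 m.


T_eq = 1309 / (5.19 - log10(SiO2)) - 273.15
T_eq = 1309 / (5.19 - log10(739.09)) - 273.15
T_eq = 290.7575 deg C
Convert to K: 290.7575 + 273.15 = 563.91 K
T_eq = 563.91 K


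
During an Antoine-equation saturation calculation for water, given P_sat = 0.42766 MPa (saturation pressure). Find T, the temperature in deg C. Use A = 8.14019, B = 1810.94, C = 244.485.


T = B / (A - log10(P_sat * 760 / 0.101325)) - C
T = 1810.94 / (8.14019 - log10(0.42766 * 760 / 0.101325)) - 244.485
T = 146.31 deg C


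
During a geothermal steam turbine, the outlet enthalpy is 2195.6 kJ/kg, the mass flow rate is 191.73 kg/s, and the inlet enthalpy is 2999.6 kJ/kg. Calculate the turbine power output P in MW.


P = mdot * (h_in - h_out) / 1000
P = 191.73 * (2999.6 - 2195.6) / 1000
P = 154.15 MW


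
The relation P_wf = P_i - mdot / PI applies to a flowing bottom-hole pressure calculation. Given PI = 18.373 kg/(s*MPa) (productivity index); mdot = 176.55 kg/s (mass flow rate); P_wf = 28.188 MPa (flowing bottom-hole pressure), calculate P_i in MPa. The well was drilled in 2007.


P_i = P_wf + mdot / PI
P_i = 28.188 + 176.55 / 18.373
P_i = 37.797 MPa


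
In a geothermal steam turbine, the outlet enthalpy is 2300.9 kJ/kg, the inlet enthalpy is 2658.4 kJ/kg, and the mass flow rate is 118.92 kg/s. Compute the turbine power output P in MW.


P = mdot * (h_in - h_out) / 1000
P = 118.92 * (2658.4 - 2300.9) / 1000
P = 42.514 MW


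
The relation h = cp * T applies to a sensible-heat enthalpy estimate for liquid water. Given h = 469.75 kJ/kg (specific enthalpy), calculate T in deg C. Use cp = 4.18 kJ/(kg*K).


T = h / cp
T = 469.75 / 4.18
T = 112.38 deg C


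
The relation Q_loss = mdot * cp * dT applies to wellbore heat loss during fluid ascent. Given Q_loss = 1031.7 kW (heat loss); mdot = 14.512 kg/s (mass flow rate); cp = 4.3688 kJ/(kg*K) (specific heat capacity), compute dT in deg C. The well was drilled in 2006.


dT = Q_loss / (mdot * cp)
dT = 1031.7 / (14.512 * 4.3688)
dT = 16.27286 K
Convert (temperature difference, 1 K = 1 deg C): 16.27286 K = 16.27286 deg C
dT = 16.273 deg C


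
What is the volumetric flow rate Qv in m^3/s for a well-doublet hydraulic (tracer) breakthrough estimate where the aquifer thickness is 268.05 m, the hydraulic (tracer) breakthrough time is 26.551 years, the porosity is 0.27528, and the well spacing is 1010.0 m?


Qv = pi*hr*phi*L^2 / (3*t_bt*365.25*86400)
Qv = pi*268.05*0.27528*1010.0^2 / (3*26.551*365.25*86400)
Qv = 0.094076 m^3/s


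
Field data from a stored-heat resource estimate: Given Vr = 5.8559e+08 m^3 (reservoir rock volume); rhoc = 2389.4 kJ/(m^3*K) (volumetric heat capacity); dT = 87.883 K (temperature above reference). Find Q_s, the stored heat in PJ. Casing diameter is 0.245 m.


Q_s = Vr * rhoc * dT / 1e12
Q_s = 5.8559e+08 * 2389.4 * 87.883 / 1e12
Q_s = 122.97 PJ


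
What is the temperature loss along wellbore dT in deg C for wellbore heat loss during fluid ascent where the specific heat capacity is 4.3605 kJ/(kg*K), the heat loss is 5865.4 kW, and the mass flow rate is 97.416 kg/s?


dT = Q_loss / (mdot * cp)
dT = 5865.4 / (97.416 * 4.3605)
dT = 13.80801 K
Convert (temperature difference, 1 K = 1 deg C): 13.80801 K = 13.80801 deg C
dT = 13.808 deg C


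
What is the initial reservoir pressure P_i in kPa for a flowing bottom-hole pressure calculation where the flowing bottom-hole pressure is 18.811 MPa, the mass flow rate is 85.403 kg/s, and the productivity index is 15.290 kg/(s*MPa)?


P_i = P_wf + mdot / PI
P_i = 18.811 + 85.403 / 15.290
P_i = 24.39655 MPa
Convert: 24.39655 MPa * 1000.0 = 24397 kPa
P_i = 24397 kPa


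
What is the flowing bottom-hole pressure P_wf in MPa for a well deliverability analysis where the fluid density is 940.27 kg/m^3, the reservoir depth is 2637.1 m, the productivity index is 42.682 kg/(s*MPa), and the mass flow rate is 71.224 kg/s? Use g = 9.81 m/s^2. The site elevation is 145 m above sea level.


Step 1: P_i = rho*g*h/1e6 = 940.27*9.81*2637.1/1e6 = 24.32474 MPa
Step 2: P_wf = P_i - mdot/PI = 24.32474 - 71.224/42.682 = 22.656 MPa
P_wf = 22.656 MPa


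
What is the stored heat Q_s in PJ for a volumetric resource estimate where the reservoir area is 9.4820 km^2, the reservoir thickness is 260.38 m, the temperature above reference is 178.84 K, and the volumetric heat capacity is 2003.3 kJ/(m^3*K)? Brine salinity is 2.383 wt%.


Step 1: Vr = A*1e6*hr = 9.482*1e6*260.38 = 2.468923e+09 m^3
Step 2: Q_s = Vr*rhoc*dT/1e12 = 2.468923e+09*2003.3*178.84/1e12 = 884.54 PJ
Q_s = 884.54 PJ


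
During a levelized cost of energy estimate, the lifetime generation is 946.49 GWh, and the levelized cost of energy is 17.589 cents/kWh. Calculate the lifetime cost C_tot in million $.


C_tot = LCOE / 100 * E_tot
C_tot = 17.589 / 100 * 946.49
C_tot = 166.48 million $


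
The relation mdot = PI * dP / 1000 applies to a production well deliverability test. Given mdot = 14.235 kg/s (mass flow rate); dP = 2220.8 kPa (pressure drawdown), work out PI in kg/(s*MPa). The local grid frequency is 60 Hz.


PI = mdot * 1000 / dP
PI = 14.235 * 1000 / 2220.8
PI = 6.4099 kg/(s*MPa)


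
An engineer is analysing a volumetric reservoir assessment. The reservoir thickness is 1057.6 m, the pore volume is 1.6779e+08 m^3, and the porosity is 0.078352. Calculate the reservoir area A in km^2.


A = Vp / (1e6 * hr * phi)
A = 1.6779e+08 / (1e6 * 1057.6 * 0.078352)
A = 2.0249 km^2


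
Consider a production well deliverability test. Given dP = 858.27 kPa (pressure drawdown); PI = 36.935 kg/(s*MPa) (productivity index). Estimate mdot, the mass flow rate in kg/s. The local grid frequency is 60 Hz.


mdot = PI * dP / 1000
mdot = 36.935 * 858.27 / 1000
mdot = 31.700 kg/s


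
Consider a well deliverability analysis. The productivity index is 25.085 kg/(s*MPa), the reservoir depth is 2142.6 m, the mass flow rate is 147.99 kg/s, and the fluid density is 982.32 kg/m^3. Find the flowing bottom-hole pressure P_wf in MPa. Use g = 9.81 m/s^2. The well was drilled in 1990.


Step 1: P_i = rho*g*h/1e6 = 982.32*9.81*2142.6/1e6 = 20.64729 MPa
Step 2: P_wf = P_i - mdot/PI = 20.64729 - 147.99/25.085 = 14.748 MPa
P_wf = 14.748 MPa


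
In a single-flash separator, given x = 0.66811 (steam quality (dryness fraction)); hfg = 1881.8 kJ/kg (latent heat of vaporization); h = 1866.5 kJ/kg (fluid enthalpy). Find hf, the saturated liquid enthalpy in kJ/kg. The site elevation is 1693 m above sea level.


hf = h - x * hfg
hf = 1866.5 - 0.66811 * 1881.8
hf = 609.25 kJ/kg


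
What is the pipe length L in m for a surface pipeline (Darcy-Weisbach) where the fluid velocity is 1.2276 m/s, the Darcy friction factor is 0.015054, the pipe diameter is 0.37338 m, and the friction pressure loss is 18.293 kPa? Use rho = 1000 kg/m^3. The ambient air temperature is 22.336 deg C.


L = dP*1000*D / (f*rho*vel^2/2)
L = 18.293*1000*0.37338 / (0.015054*1000*1.2276^2/2)
L = 602.14 m


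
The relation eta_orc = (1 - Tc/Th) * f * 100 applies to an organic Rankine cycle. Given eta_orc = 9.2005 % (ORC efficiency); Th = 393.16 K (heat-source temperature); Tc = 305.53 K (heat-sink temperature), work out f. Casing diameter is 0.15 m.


f = (eta_orc/100) / (1 - Tc/Th)
f = (9.2005/100) / (1 - 305.53/393.16)
f = 0.41279


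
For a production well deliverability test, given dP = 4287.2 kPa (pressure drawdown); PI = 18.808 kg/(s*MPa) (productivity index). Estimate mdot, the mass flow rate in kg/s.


mdot = PI * dP / 1000
mdot = 18.808 * 4287.2 / 1000
mdot = 80.634 kg/s


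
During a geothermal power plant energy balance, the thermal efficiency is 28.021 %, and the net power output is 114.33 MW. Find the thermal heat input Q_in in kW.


Q_in = W_net / (eta / 100)
Q_in = 114.33 / (28.021 / 100)
Q_in = 408.0154 MW
Convert: 408.0154 MW * 1000.0 = 4.0802e+05 kW
Q_in = 4.0802e+05 kW


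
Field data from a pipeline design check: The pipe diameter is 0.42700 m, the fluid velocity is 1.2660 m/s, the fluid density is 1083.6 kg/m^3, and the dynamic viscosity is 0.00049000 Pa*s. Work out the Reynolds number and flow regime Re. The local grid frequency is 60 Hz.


Step 1: Re = rho*vel*D/mu = 1083.6*1.266*0.427/0.00049 = 1.1955e+06
Step 2: Re = 1.1955e+06 > 4000, so flow is turbulent.
Re = 1.1955e+06 (turbulent)


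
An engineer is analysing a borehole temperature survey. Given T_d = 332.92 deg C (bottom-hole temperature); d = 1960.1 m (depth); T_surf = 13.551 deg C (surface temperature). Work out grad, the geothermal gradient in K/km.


grad = (T_d - T_surf) / d * 1000
grad = (332.92 - 13.551) / 1960.1 * 1000
grad = 162.9351 deg C/km
Convert: 162.9351 deg C/km * 1.0 = 162.94 K/km
grad = 162.94 K/km


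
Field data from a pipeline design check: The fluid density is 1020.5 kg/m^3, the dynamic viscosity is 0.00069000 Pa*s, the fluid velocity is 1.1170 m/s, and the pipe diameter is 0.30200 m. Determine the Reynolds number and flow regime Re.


Step 1: Re = rho*vel*D/mu = 1020.5*1.117*0.302/0.00069 = 4.9891e+05
Step 2: Re = 4.9891e+05 > 4000, so flow is turbulent.
Re = 4.9891e+05 (turbulent)


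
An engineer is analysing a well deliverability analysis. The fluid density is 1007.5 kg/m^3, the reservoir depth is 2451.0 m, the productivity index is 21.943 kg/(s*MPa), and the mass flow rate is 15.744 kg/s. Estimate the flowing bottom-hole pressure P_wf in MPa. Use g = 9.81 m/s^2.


Step 1: P_i = rho*g*h/1e6 = 1007.5*9.81*2451.0/1e6 = 24.22464 MPa
Step 2: P_wf = P_i - mdot/PI = 24.22464 - 15.744/21.943 = 23.507 MPa
P_wf = 23.507 MPa
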